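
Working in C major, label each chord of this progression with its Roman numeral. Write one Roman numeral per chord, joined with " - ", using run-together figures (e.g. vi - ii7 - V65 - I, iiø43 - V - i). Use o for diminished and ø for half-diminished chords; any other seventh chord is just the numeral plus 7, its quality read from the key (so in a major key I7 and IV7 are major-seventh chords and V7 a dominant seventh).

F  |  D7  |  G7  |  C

F has root F, degree 4 in C major, so IV.
D7 is the secondary dominant of V (dominant seventh chord on D): V7/V.
G7: root G is the dominant; dominant seventh chord there is V7.
C: root C is the tonic; major triad there is I.

IV - V7/V - V7 - I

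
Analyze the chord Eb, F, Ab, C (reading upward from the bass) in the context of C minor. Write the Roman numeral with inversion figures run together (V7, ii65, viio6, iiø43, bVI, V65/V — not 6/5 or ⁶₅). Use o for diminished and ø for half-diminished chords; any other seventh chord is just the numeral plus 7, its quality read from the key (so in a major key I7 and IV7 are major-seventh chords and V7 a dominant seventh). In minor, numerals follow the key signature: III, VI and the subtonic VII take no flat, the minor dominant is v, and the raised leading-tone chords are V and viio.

iv42

Stacked in thirds the chord is F-Ab-C-Eb: a minor seventh chord on F.
In C minor, F is the subdominant; the diatonic minor seventh chord there is iv7.
With Eb in the bass the chord is in third inversion, so the figured bass is 42.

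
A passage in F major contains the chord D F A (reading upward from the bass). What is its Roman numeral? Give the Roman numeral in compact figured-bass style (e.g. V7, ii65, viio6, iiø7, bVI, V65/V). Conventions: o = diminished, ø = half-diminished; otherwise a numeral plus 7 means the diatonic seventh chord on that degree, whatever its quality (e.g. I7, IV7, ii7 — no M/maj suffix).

The pitches D-F-A form a minor triad rooted on D.
D is scale degree 6 in F major, and a minor triad on that degree is written vi.

vi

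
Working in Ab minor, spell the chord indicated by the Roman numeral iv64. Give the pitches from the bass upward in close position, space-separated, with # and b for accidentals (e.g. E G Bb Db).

Ab Db Fb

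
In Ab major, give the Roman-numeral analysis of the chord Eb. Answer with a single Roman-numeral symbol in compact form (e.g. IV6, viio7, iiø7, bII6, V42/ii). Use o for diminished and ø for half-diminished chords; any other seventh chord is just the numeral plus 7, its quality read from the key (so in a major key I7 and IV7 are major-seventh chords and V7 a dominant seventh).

V

Stacked in thirds the chord is Eb-G-Bb: a major triad on Eb.
In Ab major, Eb is the dominant; the diatonic major triad there is V.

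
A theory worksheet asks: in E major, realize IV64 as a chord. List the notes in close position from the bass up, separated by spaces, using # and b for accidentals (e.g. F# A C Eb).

E A C#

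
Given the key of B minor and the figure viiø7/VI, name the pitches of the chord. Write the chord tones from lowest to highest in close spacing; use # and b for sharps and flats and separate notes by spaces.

viiø7/VI is a secondary leading-tone chord. The target VI is G in B minor; the applied chord is rooted a semitone below, on F#.
Building a half-diminished seventh chord on F# gives F#-A-C-E.

F# A C E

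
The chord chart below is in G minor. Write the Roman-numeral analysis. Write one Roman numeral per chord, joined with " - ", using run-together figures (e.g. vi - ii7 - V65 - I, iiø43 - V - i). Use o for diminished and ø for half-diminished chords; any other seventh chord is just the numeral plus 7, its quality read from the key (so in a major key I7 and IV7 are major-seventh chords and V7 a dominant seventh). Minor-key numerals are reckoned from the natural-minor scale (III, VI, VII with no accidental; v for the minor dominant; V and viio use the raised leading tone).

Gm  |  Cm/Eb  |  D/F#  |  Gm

Gm has root G, degree 1 in G minor, so i.
Cm/Eb: root C is the subdominant; minor triad there is iv6.
D/F#: root D is the dominant; major triad there is V6.
Gm: minor triad on G = scale degree 1 → i.

i - iv6 - V6 - i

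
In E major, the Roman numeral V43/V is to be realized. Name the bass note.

C#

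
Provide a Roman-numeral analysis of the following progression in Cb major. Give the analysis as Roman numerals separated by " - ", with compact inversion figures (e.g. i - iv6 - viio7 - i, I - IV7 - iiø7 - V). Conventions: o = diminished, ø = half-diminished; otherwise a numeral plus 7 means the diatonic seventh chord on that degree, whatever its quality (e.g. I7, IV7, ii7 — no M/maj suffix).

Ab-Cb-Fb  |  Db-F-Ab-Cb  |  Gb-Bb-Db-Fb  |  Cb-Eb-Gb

IV6 - V7/V - V7 - I

Ab-Cb-Fb: root Fb is the subdominant; major triad there is IV6.
Db-F-Ab-Cb: a dominant seventh chord on Db, the applied dominant of V → V7/V.
Gb-Bb-Db-Fb has root Gb, degree 5 in Cb major, so V7.
Cb-Eb-Gb: major triad on Cb = scale degree 1 → I.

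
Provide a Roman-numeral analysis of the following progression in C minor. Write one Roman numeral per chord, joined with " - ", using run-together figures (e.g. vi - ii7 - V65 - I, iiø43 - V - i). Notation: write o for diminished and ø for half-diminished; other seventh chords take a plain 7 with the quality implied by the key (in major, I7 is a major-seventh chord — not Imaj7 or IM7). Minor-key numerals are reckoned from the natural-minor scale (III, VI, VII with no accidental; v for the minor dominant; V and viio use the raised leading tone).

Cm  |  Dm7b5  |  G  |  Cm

Cm has root C, degree 1 in C minor, so i.
Dm7b5: root D is the supertonic; half-diminished seventh chord there is iiø7.
G has root G, degree 5 in C minor, so V.
Cm has root C, degree 1 in C minor, so i.

i - iiø7 - V - i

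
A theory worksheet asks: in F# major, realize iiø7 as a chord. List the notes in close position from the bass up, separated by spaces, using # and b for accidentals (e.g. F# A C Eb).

iiø7 is the half-diminished supertonic seventh, borrowed from the parallel minor. In F# major that root is G#.
So the chord is G#-B-D-F#.

G# B D F#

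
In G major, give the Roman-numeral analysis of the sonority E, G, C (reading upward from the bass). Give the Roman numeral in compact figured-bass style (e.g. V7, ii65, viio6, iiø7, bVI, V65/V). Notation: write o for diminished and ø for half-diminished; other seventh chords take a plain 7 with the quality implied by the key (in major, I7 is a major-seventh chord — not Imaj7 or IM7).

IV6

The pitches C-E-G form a major triad rooted on C.
C is scale degree 4 in G major, and a major triad on that degree is written IV.
With E in the bass the chord is in first inversion, so the figured bass is 6.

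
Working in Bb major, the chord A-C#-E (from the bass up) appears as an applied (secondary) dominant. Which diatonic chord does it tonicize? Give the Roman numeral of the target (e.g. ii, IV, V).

The chord is a major triad on A.
A dominant resolves down a perfect fifth: A → D. In Bb major, D is scale degree 3, i.e. iii.

iii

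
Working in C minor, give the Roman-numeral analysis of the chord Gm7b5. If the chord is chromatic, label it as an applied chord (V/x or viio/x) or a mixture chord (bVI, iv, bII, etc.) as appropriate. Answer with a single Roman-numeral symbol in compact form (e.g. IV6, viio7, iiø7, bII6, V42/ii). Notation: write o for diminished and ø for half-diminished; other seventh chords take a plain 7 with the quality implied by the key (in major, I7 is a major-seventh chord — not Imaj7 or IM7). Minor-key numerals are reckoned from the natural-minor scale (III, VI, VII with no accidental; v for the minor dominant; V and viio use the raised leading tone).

viiø7/VI

The pitches G-Bb-Db-F form a half-diminished seventh chord rooted on G.
G sits a half step below Ab (VI in C minor); a diminished chord there is the applied leading-tone chord of VI.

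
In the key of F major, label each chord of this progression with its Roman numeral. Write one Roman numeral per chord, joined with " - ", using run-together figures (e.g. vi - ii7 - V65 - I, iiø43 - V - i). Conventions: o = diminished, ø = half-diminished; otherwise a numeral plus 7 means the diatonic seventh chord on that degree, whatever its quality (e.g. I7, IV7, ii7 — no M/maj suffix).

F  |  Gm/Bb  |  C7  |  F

F: root F is the tonic; major triad there is I.
Gm/Bb: root G is the supertonic; minor triad there is ii6.
C7: dominant seventh chord on C = scale degree 5 → V7.
F has root F, degree 1 in F major, so I.

I - ii6 - V7 - I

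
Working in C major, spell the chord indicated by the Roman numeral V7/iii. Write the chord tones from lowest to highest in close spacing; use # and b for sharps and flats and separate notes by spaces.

B D# F# A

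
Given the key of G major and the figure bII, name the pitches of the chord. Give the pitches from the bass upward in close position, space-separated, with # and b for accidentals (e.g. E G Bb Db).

Ab C Eb

Scale degree 2 in G major is A; lowering it a half step gives Ab. bII is the Neapolitan chord — a major triad on the lowered second degree.
So the chord is Ab-C-Eb, a major triad.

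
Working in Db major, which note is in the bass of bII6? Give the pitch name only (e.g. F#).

bII in Db major has root Ebb; the chord is Ebb-Gb-Bbb.
The figure 6 means first inversion — the third is in the bass.

Gb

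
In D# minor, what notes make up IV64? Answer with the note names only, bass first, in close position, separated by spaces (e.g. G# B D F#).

D# G# B#

Scale degree 4 in D# minor is G#; here the chord built on it is altered to a major triad. IV64 is the major subdominant, borrowed from the parallel major.
So the chord is G#-B#-D#, a major triad.
With the 64 figure the chord is in second inversion; from the bass D# upward in close position it reads D#-G#-B#.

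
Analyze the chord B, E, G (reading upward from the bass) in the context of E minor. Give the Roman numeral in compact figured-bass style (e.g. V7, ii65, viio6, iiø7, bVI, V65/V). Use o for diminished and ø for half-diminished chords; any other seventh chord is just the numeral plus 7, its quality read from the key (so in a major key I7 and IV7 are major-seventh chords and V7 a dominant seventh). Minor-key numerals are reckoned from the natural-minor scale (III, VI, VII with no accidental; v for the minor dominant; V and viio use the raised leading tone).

i64

Stacked in thirds the chord is E-G-B: a minor triad on E.
E is scale degree 1 in E minor, and a minor triad on that degree is written i.
With B in the bass the chord is in second inversion, so the figured bass is 64.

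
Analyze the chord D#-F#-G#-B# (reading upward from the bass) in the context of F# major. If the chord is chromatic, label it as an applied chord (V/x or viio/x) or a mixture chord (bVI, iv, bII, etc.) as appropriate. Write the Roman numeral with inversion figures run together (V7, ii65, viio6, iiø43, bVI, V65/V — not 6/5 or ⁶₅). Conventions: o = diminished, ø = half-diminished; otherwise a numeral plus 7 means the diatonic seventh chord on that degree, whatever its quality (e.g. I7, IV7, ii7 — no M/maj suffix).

Stacked in thirds the chord is G#-B#-D#-F#: a dominant seventh chord on G#.
G# is not a diatonic chord root with this quality in F# major, but it lies a perfect fifth above C# (V), so the chord functions as an applied dominant of V.
With D# in the bass the chord is in second inversion, so the figured bass is 43.

V43/V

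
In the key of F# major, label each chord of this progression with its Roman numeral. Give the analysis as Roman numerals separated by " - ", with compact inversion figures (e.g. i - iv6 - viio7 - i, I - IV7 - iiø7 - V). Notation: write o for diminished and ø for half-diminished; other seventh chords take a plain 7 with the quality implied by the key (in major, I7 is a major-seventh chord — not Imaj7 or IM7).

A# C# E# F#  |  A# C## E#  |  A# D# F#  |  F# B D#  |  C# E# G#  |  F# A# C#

I65 - V/vi - vi64 - IV64 - V - I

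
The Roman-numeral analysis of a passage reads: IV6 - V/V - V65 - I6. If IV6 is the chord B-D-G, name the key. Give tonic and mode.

IV6 is given as B-D-G — a major triad with root G.
If G is scale degree 4 and the mode makes that degree carry a major triad, the tonic is D and the mode is major.

D major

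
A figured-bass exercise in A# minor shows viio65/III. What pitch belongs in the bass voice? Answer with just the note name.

The applied chord viio65/III is rooted on B#: B#-D#-F#-A.
The figure 65 means first inversion — the third is in the bass.

D#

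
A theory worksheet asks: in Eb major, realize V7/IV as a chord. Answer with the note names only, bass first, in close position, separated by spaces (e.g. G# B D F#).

V7/IV is a secondary dominant — the dominant seventh of IV. IV in Eb major is Ab, so the applied chord's root is Eb, a perfect fifth above.
Building a dominant seventh chord on Eb gives Eb-G-Bb-Db.

Eb G Bb Db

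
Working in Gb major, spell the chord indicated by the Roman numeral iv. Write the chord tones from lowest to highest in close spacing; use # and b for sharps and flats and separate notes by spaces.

Scale degree 4 in Gb major is Cb; here the chord built on it is altered to a minor triad. iv is the minor subdominant, borrowed from the parallel minor.
So the chord is Cb-Ebb-Gb, a minor triad.

Cb Ebb Gb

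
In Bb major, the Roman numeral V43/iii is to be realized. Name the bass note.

E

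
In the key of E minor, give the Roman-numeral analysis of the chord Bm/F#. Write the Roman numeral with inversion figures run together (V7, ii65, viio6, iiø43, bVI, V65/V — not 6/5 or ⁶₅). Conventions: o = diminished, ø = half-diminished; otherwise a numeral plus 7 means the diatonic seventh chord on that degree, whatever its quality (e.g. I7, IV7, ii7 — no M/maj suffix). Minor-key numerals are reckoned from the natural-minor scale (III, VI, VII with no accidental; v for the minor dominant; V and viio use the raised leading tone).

Stacked in thirds the chord is B-D-F#: a minor triad on B.
B is scale degree 5 in E minor, and a minor triad on that degree is written v.
With F# in the bass the chord is in second inversion, so the figured bass is 64.

v64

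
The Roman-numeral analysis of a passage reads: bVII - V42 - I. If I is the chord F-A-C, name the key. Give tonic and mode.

The anchor chord is a major triad on F, labeled I.
If F is scale degree 1 and the mode makes that degree carry a major triad, the tonic is F and the mode is major.

F major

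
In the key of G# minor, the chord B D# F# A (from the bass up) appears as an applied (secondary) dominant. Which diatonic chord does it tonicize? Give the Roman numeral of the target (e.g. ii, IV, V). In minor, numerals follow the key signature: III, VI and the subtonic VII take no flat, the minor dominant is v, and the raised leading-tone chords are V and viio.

VI

The chord is a dominant seventh chord on B.
A dominant resolves down a perfect fifth: B → E. In G# minor, E is scale degree 6, i.e. VI.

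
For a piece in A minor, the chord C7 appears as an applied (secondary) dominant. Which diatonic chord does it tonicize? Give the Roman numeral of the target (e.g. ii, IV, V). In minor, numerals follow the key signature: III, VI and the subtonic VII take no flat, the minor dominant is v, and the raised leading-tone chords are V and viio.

VI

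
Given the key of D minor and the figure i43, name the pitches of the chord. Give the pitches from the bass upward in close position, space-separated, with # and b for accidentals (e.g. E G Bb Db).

The numeral's case and figure indicate a minor seventh chord. In D minor its root, the first degree, is D.
Stacking thirds from D gives D-F-A-C.
With the 43 figure the chord is in second inversion; from the bass A upward in close position it reads A-C-D-F.

A C D F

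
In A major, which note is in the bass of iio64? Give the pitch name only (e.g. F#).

F

iio in A major has root B; the chord is B-D-F.
The figure 64 means second inversion — the fifth is in the bass.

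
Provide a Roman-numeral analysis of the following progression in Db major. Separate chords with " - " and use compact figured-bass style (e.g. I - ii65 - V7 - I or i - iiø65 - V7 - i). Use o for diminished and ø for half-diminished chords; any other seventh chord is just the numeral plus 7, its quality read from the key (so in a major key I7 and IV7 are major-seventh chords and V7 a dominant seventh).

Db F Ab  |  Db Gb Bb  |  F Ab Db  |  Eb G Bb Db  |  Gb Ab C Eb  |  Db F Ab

I - IV64 - I6 - V7/V - V42 - I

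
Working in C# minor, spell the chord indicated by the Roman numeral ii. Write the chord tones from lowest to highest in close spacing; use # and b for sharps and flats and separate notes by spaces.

D# F# A#

ii is the minor supertonic, borrowed from the parallel major (the Dorian ii). In C# minor that root is D#.
So the chord is D#-F#-A#, a minor triad.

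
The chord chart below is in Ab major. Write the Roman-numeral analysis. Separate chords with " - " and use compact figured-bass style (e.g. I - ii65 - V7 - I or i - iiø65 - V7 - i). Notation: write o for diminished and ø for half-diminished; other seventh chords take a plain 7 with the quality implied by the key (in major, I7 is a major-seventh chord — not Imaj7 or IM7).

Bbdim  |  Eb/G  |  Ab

iio - V6 - I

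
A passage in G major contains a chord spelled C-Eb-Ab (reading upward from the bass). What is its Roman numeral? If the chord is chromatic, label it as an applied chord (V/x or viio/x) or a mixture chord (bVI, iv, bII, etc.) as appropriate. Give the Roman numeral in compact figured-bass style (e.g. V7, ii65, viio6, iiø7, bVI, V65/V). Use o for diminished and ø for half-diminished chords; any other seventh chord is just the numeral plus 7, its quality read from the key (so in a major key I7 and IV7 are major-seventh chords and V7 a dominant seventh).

Stacked in thirds the chord is Ab-C-Eb: a major triad on Ab.
Ab is the lowered second degree of G major (diatonic 2 would be A). This is the Neapolitan sixth — a major triad on the lowered second degree, here in its customary first inversion.
With C in the bass the chord is in first inversion, so the figured bass is 6.

bII6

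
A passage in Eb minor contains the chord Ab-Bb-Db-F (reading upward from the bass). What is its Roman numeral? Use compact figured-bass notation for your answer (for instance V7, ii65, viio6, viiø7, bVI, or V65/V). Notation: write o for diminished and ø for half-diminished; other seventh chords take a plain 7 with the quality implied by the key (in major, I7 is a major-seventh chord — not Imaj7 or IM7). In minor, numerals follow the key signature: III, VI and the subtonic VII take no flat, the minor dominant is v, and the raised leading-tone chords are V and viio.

The pitches Bb-Db-F-Ab form a minor seventh chord rooted on Bb.
Bb is scale degree 5 in Eb minor, and a minor seventh chord on that degree is written v7.
With Ab in the bass the chord is in third inversion, so the figured bass is 42.

v42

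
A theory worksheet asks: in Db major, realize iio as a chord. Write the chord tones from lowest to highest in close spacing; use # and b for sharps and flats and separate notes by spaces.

Eb Gb Bbb

iio is the diminished supertonic triad, borrowed from the parallel minor. In Db major that root is Eb.
So the chord is Eb-Gb-Bbb, a diminished triad.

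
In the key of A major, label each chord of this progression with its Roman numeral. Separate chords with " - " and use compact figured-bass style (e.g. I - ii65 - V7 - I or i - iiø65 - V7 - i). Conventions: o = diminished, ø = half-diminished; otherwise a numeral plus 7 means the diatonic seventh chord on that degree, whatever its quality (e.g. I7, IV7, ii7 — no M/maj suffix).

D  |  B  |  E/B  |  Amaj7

IV - V/V - V64 - I7

D has root D, degree 4 in A major, so IV.
B: a major triad on B, the applied dominant of V → V/V.
E/B: major triad on E = scale degree 5 → V64.
Amaj7: root A is the tonic; major seventh chord there is I7.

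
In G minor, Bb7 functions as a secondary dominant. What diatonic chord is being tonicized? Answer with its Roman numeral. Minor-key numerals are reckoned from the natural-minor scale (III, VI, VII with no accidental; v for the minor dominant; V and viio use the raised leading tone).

The chord is a dominant seventh chord on Bb.
A dominant resolves down a perfect fifth: Bb → Eb. In G minor, Eb is scale degree 6, i.e. VI.

VI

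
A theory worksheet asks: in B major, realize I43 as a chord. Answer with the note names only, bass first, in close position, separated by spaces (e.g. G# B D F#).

The numeral's case and figure indicate a major seventh chord. In B major its root, the tonic, is B.
Stacking thirds from B gives B-D#-F#-A#.
With the 43 figure the chord is in second inversion; from the bass F# upward in close position it reads F#-A#-B-D#.

F# A# B D#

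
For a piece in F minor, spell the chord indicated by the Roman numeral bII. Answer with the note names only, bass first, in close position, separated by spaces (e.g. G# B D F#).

Gb Bb Db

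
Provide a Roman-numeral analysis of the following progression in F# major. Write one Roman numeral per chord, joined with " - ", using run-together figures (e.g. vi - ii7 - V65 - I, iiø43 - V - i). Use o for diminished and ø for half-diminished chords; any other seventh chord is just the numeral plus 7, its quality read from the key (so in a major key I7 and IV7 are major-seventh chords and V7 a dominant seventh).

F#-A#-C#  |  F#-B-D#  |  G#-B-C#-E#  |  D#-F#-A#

F#-A#-C# has root F#, degree 1 in F# major, so I.
F#-B-D# has root B, degree 4 in F# major, so IV64.
G#-B-C#-E#: root C# is the dominant; dominant seventh chord there is V43.
D#-F#-A#: root D# is the submediant; minor triad there is vi.

I - IV64 - V43 - vi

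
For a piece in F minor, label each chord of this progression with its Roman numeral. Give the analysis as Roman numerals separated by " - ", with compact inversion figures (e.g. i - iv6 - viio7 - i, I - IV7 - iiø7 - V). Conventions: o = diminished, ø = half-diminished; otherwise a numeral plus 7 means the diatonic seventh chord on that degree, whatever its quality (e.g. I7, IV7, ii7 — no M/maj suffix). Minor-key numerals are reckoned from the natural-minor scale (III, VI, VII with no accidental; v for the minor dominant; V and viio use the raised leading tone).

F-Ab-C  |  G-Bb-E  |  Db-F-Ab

i - viio6 - VI

F-Ab-C: root F is the tonic; minor triad there is i.
G-Bb-E: diminished triad on E = scale degree 7 → viio6.
Db-F-Ab: root Db is the submediant; major triad there is VI.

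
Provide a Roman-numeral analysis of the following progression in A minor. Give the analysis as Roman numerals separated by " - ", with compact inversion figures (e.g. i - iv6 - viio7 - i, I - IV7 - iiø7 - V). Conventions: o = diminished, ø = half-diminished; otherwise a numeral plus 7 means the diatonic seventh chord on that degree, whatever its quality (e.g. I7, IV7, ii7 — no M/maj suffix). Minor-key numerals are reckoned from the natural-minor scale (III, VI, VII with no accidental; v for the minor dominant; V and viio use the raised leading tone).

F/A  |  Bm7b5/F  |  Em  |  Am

F/A has root F, degree 6 in A minor, so VI6.
Bm7b5/F: half-diminished seventh chord on B = scale degree 2 → iiø43.
Em: root E is the dominant; minor triad there is v.
Am: minor triad on A = scale degree 1 → i.

VI6 - iiø43 - v - i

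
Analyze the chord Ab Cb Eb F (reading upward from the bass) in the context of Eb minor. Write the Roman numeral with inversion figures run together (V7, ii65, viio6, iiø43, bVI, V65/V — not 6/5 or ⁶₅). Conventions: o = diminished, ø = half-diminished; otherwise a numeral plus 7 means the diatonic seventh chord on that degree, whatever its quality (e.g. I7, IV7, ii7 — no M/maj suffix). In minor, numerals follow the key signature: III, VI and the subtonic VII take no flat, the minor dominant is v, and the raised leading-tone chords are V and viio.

Stacked in thirds the chord is F-Ab-Cb-Eb: a half-diminished seventh chord on F.
F is scale degree 2 in Eb minor, and a half-diminished seventh chord on that degree is written iiø7.
With Ab in the bass the chord is in first inversion, so the figured bass is 65.

iiø65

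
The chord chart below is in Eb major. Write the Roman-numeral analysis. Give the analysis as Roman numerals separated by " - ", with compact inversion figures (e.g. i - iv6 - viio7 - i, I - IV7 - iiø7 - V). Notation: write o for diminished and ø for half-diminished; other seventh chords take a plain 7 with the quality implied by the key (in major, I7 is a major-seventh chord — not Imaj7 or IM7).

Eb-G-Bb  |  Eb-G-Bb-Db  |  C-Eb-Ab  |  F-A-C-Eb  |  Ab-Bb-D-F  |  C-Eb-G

Eb-G-Bb: root Eb is the tonic; major triad there is I.
Eb-G-Bb-Db: chromatic; Eb is V of IV, so V7/IV.
C-Eb-Ab: major triad on Ab = scale degree 4 → IV6.
F-A-C-Eb is the secondary dominant of V (dominant seventh chord on F): V7/V.
Ab-Bb-D-F has root Bb, degree 5 in Eb major, so V42.
C-Eb-G: minor triad on C = scale degree 6 → vi.

I - V7/IV - IV6 - V7/V - V42 - vi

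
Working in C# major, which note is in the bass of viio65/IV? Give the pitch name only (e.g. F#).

The applied chord viio65/IV is rooted on E#: E#-G#-B-D.
The figure 65 means first inversion — the third is in the bass.

G#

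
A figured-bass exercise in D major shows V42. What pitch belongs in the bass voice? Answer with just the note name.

G

V in D major has root A; the chord is A-C#-E-G.
The figure 42 means third inversion — the seventh is in the bass.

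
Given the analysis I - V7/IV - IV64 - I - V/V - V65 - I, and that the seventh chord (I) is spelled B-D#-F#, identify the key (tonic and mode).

I is given as B-D#-F# — a major triad with root B.
If B is scale degree 1 and the mode makes that degree carry a major triad, the tonic is B and the mode is major.

B major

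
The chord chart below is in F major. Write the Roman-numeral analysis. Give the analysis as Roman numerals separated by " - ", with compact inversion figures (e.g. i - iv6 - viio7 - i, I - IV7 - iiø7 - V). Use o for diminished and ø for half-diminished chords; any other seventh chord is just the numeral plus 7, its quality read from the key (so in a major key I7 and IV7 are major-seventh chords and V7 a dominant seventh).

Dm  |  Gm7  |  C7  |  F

Dm has root D, degree 6 in F major, so vi.
Gm7: root G is the supertonic; minor seventh chord there is ii7.
C7: root C is the dominant; dominant seventh chord there is V7.
F: major triad on F = scale degree 1 → I.

vi - ii7 - V7 - I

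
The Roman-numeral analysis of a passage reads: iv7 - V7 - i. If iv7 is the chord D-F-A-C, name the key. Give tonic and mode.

iv7 is given as D-F-A-C — a minor seventh chord with root D.
If D is scale degree 4 and the mode makes that degree carry a minor seventh chord, the tonic is A and the mode is minor.

A minor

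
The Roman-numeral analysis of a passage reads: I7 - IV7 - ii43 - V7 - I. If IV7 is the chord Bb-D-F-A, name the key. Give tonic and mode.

F major

The anchor chord is a major seventh chord on Bb, labeled IV7.
IV7 on Bb implies Bb is the subdominant; that puts the tonic at F, and the uppercase numeral fits major mode.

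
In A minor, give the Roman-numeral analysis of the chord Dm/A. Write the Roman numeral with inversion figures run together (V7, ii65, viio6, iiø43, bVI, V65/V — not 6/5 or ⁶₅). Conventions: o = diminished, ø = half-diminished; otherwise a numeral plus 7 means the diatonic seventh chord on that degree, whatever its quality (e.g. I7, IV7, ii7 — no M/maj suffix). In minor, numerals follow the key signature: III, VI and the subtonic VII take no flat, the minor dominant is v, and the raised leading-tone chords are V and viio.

iv64

The pitches D-F-A form a minor triad rooted on D.
In A minor, D is the subdominant; the diatonic minor triad there is iv.
With A in the bass the chord is in second inversion, so the figured bass is 64.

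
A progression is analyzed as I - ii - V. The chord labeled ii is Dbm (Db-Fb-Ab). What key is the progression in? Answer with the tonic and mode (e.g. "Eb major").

Cb major

The chord Dbm is a minor triad rooted on Db; its label is ii.
Counting down one scale step from Db places the tonic on Cb; a minor triad on degree 2 is diatonic only in major.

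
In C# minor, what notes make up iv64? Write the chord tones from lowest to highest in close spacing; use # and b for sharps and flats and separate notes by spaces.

C# F# A

The numeral's case and figure indicate a minor triad. In C# minor its root, scale degree 4, is F#.
That chord is spelled F#-A-C#.
With the 64 figure the chord is in second inversion; from the bass C# upward in close position it reads C#-F#-A.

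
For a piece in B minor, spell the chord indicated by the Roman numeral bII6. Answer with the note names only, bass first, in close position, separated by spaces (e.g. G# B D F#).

E G C

bII6 is the Neapolitan sixth — a major triad on the lowered second degree, here in its customary first inversion. In B minor that root is C.
So the chord is C-E-G.
With the 6 figure the chord is in first inversion; from the bass E upward in close position it reads E-G-C.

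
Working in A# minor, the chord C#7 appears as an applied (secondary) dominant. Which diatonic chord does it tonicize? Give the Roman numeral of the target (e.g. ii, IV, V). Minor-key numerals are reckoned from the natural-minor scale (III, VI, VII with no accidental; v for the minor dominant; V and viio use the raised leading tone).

The chord is a dominant seventh chord on C#.
A dominant resolves down a perfect fifth: C# → F#. In A# minor, F# is scale degree 6, i.e. VI.

VI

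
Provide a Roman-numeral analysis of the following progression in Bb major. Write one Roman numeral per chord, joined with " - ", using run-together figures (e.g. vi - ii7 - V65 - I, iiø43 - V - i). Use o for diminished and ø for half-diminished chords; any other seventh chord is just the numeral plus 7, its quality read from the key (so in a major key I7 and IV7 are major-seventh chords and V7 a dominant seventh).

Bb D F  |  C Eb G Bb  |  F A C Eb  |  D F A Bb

Bb-D-F has root Bb, degree 1 in Bb major, so I.
C-Eb-G-Bb: minor seventh chord on C = scale degree 2 → ii7.
F-A-C-Eb: dominant seventh chord on F = scale degree 5 → V7.
D-F-A-Bb: root Bb is the tonic; major seventh chord there is I65.

I - ii7 - V7 - I65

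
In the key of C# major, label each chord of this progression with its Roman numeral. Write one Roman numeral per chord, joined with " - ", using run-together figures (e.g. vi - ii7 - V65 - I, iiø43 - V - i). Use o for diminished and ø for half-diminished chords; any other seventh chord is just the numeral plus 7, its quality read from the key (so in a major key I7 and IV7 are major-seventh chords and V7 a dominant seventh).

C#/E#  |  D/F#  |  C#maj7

C#/E#: root C# is the tonic; major triad there is I6.
D/F# is non-diatonic — a major triad on the lowered supertonic (D): the Neapolitan sixth, bII6 (third, F#, in the bass — hence the 6).
C#maj7 has root C#, degree 1 in C# major, so I7.

I6 - bII6 - I7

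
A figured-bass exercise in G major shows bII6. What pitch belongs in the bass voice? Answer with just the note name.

C

bII in G major has root Ab; the chord is Ab-C-Eb.
The figure 6 means first inversion — the third is in the bass.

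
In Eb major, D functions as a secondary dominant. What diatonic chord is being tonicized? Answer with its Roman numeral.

The chord is a major triad on D.
A dominant resolves down a perfect fifth: D → G. In Eb major, G is scale degree 3, i.e. iii.

iii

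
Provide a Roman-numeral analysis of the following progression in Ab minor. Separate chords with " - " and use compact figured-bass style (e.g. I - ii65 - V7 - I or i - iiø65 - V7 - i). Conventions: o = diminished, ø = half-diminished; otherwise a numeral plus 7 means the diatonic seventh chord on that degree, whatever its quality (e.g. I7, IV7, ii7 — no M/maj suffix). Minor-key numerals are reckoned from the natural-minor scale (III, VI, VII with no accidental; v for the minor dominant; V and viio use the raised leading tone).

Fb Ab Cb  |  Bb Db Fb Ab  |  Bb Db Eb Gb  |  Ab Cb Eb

Fb-Ab-Cb: root Fb is the submediant; major triad there is VI.
Bb-Db-Fb-Ab: root Bb is the supertonic; half-diminished seventh chord there is iiø7.
Bb-Db-Eb-Gb has root Eb, degree 5 in Ab minor, so v43.
Ab-Cb-Eb has root Ab, degree 1 in Ab minor, so i.

VI - iiø7 - v43 - i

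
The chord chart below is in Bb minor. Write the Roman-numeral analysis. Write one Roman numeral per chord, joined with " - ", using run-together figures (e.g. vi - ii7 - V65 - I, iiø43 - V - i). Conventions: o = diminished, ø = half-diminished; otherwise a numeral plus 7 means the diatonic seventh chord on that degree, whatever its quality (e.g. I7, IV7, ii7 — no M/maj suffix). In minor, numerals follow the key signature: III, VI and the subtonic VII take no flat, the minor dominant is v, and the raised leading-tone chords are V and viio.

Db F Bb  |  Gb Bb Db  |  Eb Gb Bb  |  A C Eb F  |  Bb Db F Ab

i6 - VI - iv - V65 - i7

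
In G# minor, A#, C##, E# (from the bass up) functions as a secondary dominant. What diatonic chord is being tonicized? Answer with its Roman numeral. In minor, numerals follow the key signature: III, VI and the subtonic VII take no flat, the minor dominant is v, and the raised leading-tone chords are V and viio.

The chord is a major triad on A#.
A dominant resolves down a perfect fifth: A# → D#. In G# minor, D# is scale degree 5, i.e. V.

V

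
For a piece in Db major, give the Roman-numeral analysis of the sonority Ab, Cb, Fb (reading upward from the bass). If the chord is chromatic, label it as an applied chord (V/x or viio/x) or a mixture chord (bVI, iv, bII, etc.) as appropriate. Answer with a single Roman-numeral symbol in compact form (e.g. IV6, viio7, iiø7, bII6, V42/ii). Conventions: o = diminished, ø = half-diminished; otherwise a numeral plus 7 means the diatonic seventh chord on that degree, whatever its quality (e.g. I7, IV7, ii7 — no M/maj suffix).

bIII6

The pitches Fb-Ab-Cb form a major triad rooted on Fb.
Fb is the lowered third degree of Db major (diatonic 3 would be F). This is a major triad on the lowered third degree, borrowed from the parallel minor.
With Ab in the bass the chord is in first inversion, so the figured bass is 6.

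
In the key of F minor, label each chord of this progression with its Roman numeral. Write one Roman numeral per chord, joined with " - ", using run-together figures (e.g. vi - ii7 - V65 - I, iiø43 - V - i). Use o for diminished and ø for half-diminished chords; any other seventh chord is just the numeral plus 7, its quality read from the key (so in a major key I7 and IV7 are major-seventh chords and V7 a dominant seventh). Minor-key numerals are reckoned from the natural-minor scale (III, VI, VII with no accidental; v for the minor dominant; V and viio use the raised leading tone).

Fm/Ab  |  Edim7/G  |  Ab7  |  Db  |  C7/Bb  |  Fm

i6 - viio65 - V7/VI - VI - V42 - i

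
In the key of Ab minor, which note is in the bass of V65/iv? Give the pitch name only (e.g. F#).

The applied chord V65/iv is rooted on Ab: Ab-C-Eb-Gb.
The figure 65 means first inversion — the third is in the bass.

C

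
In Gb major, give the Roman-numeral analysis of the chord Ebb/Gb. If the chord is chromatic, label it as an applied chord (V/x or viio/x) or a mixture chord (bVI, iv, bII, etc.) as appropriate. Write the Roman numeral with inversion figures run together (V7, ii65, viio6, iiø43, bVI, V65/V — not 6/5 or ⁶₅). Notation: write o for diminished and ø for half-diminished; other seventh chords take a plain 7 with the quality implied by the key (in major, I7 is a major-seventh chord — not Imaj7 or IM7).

bVI6

Stacked in thirds the chord is Ebb-Gb-Bbb: a major triad on Ebb.
Ebb is the lowered sixth degree of Gb major (diatonic 6 would be Eb). This is a major triad on the lowered sixth degree, borrowed from the parallel minor.
With Gb in the bass the chord is in first inversion, so the figured bass is 6.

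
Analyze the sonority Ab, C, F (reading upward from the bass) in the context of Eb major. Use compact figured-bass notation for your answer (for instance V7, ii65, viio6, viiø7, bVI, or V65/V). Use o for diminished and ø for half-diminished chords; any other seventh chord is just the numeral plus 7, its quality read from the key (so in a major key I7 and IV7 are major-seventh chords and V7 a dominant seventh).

ii6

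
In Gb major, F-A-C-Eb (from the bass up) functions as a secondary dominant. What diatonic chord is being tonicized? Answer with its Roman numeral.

iii

The chord is a dominant seventh chord on F.
A dominant resolves down a perfect fifth: F → Bb. In Gb major, Bb is scale degree 3, i.e. iii.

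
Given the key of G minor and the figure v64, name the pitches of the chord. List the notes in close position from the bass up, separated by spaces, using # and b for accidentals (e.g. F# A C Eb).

The numeral's case and figure indicate a minor triad. In G minor its root, scale degree 5, is D.
That chord is spelled D-F-A.
The figured bass 64 indicates second inversion, placing the fifth (A) in the bass: A-D-F.

A D F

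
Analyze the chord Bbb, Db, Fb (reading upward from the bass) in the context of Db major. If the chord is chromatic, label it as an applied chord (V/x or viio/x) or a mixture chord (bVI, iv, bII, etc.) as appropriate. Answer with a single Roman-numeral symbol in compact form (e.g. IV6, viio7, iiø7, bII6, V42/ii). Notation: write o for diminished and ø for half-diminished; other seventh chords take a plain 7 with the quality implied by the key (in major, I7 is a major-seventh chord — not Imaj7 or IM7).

The pitches Bbb-Db-Fb form a major triad rooted on Bbb.
Bbb is the lowered sixth degree of Db major (diatonic 6 would be Bb). This is a major triad on the lowered sixth degree, borrowed from the parallel minor.

bVI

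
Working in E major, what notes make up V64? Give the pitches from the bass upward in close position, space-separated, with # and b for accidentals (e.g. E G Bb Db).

The numeral's case and figure indicate a major triad. In E major its root, scale degree 5, is B.
That chord is spelled B-D#-F#.
The figured bass 64 indicates second inversion, placing the fifth (F#) in the bass: F#-B-D#.

F# B D#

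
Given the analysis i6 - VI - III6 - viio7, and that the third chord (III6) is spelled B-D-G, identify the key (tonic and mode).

The chord G/B is a major triad rooted on G; its label is III6.
If G is scale degree 3 and the mode makes that degree carry a major triad, the tonic is E and the mode is minor.

E minor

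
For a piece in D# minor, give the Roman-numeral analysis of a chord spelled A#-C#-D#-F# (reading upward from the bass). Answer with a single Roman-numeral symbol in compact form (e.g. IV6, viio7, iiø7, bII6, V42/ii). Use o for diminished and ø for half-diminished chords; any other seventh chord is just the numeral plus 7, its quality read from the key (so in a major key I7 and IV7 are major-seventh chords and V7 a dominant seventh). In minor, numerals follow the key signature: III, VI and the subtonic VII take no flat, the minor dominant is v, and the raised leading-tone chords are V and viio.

i43

Stacked in thirds the chord is D#-F#-A#-C#: a minor seventh chord on D#.
In D# minor, D# is the tonic; the diatonic minor seventh chord there is i7.
With A# in the bass the chord is in second inversion, so the figured bass is 43.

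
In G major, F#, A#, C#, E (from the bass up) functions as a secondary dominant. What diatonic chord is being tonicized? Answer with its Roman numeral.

iii

The chord is a dominant seventh chord on F#.
A dominant resolves down a perfect fifth: F# → B. In G major, B is scale degree 3, i.e. iii.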